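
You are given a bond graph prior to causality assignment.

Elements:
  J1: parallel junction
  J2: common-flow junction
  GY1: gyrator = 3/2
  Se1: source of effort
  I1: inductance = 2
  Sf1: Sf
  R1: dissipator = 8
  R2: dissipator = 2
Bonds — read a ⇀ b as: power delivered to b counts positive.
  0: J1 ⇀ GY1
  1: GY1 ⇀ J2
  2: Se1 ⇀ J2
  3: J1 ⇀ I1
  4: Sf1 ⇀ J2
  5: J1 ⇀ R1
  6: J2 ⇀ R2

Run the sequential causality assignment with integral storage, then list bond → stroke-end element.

bond 2 →J2  (Se1: effort source, stroke at far end)
bond 4 →Sf1  (Sf1 (Sf) sets flow on bond)
bond 1 →J2  (J2: bond 4 brought flow, rest push out)
bond 6 →J2  (J2: bond 4 brought flow, rest push out)
bond 0 →J1  (GY GY1: same side as bond 1)
bond 3 →I1  (J1: bond 0 brought effort, rest push out)
bond 5 →R1  (common-e at J1 fixed by 0)

b0 stroke→J1
b1 stroke→J2
b2 stroke→J2
b3 stroke→I1
b4 stroke→Sf1
b5 stroke→R1
b6 stroke→J2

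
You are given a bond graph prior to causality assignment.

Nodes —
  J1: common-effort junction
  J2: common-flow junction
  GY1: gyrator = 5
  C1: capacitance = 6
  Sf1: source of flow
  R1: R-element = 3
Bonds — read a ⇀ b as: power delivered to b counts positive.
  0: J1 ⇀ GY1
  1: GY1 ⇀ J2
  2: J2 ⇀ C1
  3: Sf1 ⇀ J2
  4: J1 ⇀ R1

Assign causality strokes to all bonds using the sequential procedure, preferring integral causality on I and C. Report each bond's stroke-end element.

β3 →Sf1  (Sf1 (Sf) sets flow on bond)
β1 →J2  (common-f at J2 fixed by 3)
β2 →J2  (J2: bond 3 brought flow, rest push out)
β0 →J1  (through GY1, causality inverts; strokes same side of GY1)
β4 →R1  (J1 effort already set via bond 0)

β0 stroke at J1
β1 stroke at J2
β2 stroke at J2
β3 stroke at Sf1
β4 stroke at R1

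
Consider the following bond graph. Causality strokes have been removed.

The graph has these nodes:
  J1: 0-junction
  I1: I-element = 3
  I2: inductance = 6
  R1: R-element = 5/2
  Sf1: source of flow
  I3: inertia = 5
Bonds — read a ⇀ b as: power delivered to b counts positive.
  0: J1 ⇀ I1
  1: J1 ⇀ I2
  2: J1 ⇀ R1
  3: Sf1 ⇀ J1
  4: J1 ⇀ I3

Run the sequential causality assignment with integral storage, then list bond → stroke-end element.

β0 →I1
β1 →I2
β2 →J1
β3 →Sf1
β4 →I3

bond 3 |Sf1  (Sf1: flow source, stroke at near end)
bond 0 |I1  (I1 integral (f out))
bond 1 |I2  (I2 outputs flow p/I2)
bond 4 |I3  (I3 outputs flow p/I3)
bond 2 |J1  (closing 0-jn rule on J1)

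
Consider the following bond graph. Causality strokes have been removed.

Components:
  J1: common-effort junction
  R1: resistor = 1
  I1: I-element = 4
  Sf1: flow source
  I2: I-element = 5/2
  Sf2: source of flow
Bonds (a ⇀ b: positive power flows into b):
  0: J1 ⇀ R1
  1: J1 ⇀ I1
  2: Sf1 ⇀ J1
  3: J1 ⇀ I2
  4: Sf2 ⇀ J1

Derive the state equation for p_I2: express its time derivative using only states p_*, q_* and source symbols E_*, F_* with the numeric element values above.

dp_I2/dt = F_Sf1 + F_Sf2 - p_I1/4 - 2*p_I2/5

#2 stroke→Sf1  (source Sf1 imposes f)
#4 stroke→Sf2  (Sf2 (Sf) sets flow on bond)
#1 stroke→I1  (I1: I, integral causality)
#3 stroke→I2  (I2 integral (f out))
#0 stroke→J1  (closing 0-jn rule on J1)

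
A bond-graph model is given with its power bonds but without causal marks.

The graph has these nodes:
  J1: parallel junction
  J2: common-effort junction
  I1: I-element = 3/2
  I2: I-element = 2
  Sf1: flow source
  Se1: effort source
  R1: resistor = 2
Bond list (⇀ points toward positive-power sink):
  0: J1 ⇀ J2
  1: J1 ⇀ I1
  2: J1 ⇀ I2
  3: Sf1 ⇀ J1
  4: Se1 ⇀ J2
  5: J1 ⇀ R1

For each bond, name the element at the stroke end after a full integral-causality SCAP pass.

β3 stroke at Sf1  (source Sf1 imposes f)
β4 stroke at J2  (source Se1 imposes e)
β0 stroke at J1  (J2 effort already set via bond 4)
β1 stroke at I1  (J1: bond 0 brought effort, rest push out)
β2 stroke at I2  (0-jn J1 has e-setter on 0)
β5 stroke at R1  (0-jn J1 has e-setter on 0)

#0 |J1
#1 |I1
#2 |I2
#3 |Sf1
#4 |J2
#5 |R1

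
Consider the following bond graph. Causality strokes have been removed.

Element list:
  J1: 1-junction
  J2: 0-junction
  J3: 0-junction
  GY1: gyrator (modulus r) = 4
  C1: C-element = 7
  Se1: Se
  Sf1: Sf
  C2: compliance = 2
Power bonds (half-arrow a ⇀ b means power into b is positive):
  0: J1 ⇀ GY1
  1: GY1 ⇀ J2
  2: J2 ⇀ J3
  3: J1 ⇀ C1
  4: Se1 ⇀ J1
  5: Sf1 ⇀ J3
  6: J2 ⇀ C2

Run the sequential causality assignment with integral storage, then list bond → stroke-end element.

β0 stroke→GY1
β1 stroke→GY1
β2 stroke→J3
β3 stroke→J1
β4 stroke→J1
β5 stroke→Sf1
β6 stroke→J2

b4 |J1  (Se1 fixes effort; stroke away)
b5 |Sf1  (Sf1: flow source, stroke at near end)
b2 |J3  (J3 needs exactly one e-in)
b3 |J1  (C1 outputs effort q/C1)
b0 |GY1  (closing 1-jn rule on J1)
b1 |GY1  (GY GY1: same side as bond 0)
b6 |J2  (closing 0-jn rule on J2)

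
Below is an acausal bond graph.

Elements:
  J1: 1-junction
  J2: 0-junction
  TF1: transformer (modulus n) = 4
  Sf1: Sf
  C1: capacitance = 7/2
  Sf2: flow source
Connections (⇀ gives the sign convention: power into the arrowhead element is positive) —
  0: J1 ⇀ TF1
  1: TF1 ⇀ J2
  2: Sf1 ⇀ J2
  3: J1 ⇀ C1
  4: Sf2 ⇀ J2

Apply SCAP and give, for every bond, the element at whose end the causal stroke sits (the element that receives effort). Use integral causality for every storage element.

b2 |Sf1  (Sf1 fixes flow; stroke at Sf1)
b4 |Sf2  (Sf2 (Sf) sets flow on bond)
b1 |J2  (only one effort-in slot at J2)
b0 |TF1  (TF1 one-in-one-out from 1)
b3 |J1  (J1: bond 0 brought flow, rest push out)

#0 →TF1
#1 →J2
#2 →Sf1
#3 →J1
#4 →Sf2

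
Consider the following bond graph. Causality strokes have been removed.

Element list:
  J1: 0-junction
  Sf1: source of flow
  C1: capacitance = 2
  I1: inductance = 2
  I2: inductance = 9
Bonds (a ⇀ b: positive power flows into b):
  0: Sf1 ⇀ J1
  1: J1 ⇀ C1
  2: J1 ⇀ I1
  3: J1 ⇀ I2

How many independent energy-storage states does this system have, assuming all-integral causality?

3  (C1, I1, I2 all integral)

#0 stroke→Sf1  (Sf1: flow source, stroke at near end)
#1 stroke→J1  (C1: C, integral causality)
#2 stroke→I1  (common-e at J1 fixed by 1)
#3 stroke→I2  (common-e at J1 fixed by 1)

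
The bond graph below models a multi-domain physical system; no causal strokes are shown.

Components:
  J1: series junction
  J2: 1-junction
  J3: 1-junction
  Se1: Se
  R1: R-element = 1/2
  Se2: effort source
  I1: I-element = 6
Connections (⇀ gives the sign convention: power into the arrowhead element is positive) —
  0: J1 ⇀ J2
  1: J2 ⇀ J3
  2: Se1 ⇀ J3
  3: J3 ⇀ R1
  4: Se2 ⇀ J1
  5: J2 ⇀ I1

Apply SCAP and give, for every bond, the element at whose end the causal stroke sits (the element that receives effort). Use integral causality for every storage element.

#0 stroke at J2
#1 stroke at J2
#2 stroke at J3
#3 stroke at J3
#4 stroke at J1
#5 stroke at I1

bond 2 stroke at J3  (Se1: effort source, stroke at far end)
bond 4 stroke at J1  (Se2 (Se) sets effort on bond)
bond 0 stroke at J2  (J1: last free bond brings flow in)
bond 5 stroke at I1  (I1: I, integral causality)
bond 1 stroke at J2  (1-jn J2 has f-setter on 5)
bond 3 stroke at J3  (common-f at J3 fixed by 1)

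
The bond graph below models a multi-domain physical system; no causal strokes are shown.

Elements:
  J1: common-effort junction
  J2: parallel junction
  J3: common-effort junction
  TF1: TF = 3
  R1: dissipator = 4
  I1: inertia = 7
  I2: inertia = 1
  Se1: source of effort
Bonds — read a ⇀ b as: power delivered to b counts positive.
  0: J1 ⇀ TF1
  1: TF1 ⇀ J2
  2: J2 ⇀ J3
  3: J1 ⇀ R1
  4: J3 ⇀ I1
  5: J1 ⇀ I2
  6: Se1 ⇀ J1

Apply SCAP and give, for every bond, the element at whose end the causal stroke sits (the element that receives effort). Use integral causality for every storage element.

#0 stroke at TF1
#1 stroke at J2
#2 stroke at J3
#3 stroke at R1
#4 stroke at I1
#5 stroke at I2
#6 stroke at J1

bond 6 stroke→J1  (Se1 (Se) sets effort on bond)
bond 0 stroke→TF1  (0-jn J1 has e-setter on 6)
bond 3 stroke→R1  (common-e at J1 fixed by 6)
bond 5 stroke→I2  (J1: bond 6 brought effort, rest push out)
bond 1 stroke→J2  (TF TF1: opposite of bond 0)
bond 2 stroke→J3  (common-e at J2 fixed by 1)
bond 4 stroke→I1  (J3: bond 2 brought effort, rest push out)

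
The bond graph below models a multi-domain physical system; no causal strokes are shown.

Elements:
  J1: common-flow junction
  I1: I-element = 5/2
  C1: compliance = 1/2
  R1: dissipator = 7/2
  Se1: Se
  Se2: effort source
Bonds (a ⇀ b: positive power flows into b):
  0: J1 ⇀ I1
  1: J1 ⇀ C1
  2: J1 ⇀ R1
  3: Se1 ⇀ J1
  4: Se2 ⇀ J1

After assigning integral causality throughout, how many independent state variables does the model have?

2  (C1, I1 all integral)

#3 stroke at J1  (Se1 (Se) sets effort on bond)
#4 stroke at J1  (Se2 fixes effort; stroke away)
#0 stroke at I1  (I1 outputs flow p/I1)
#1 stroke at J1  (common-f at J1 fixed by 0)
#2 stroke at J1  (J1: bond 0 brought flow, rest push out)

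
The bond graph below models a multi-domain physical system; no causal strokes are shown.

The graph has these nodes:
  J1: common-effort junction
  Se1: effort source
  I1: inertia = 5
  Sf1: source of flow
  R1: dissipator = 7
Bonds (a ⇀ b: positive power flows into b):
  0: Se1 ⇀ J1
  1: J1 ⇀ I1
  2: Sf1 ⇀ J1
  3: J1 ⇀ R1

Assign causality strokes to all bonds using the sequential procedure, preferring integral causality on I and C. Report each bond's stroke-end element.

β0 stroke at J1
β1 stroke at I1
β2 stroke at Sf1
β3 stroke at R1

b0 |J1  (Se1 (Se) sets effort on bond)
b2 |Sf1  (source Sf1 imposes f)
b1 |I1  (0-jn J1 has e-setter on 0)
b3 |R1  (J1 effort already set via bond 0)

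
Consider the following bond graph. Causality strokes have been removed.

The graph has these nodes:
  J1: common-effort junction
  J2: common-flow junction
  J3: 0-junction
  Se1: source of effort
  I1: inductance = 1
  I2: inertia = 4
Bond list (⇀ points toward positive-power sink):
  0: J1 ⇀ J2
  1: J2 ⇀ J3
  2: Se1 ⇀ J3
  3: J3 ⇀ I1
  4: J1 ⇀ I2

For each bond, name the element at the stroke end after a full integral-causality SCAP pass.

bond 2 →J3  (source Se1 imposes e)
bond 1 →J2  (J3 effort already set via bond 2)
bond 3 →I1  (common-e at J3 fixed by 2)
bond 0 →J1  (J2 needs exactly one f-in)
bond 4 →I2  (J1 effort already set via bond 0)

bond 0 stroke at J1
bond 1 stroke at J2
bond 2 stroke at J3
bond 3 stroke at I1
bond 4 stroke at I2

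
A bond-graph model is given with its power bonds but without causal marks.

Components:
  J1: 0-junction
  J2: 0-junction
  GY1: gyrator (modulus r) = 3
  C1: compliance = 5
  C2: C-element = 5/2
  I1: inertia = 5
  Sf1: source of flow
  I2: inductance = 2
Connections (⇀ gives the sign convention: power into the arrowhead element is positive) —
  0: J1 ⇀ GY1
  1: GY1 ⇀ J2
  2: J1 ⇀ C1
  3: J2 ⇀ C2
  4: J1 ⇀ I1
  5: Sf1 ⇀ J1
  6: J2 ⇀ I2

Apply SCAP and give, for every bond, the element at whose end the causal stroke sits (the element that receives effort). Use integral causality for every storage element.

β0 stroke→GY1
β1 stroke→GY1
β2 stroke→J1
β3 stroke→J2
β4 stroke→I1
β5 stroke→Sf1
β6 stroke→I2

bond 5 |Sf1  (Sf1: flow source, stroke at near end)
bond 2 |J1  (C1 outputs effort q/C1)
bond 0 |GY1  (0-jn J1 has e-setter on 2)
bond 4 |I1  (J1 effort already set via bond 2)
bond 1 |GY1  (GY GY1: same side as bond 0)
bond 3 |J2  (C2: C, integral causality)
bond 6 |I2  (0-jn J2 has e-setter on 3)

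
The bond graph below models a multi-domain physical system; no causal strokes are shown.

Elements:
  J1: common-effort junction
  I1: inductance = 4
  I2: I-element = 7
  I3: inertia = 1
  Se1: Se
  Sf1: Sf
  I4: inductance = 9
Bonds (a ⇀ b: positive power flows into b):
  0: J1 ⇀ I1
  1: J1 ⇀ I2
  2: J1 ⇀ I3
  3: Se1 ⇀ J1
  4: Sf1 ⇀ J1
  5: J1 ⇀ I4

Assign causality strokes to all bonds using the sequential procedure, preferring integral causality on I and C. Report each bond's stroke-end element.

#0 →I1
#1 →I2
#2 →I3
#3 →J1
#4 →Sf1
#5 →I4

bond 3 →J1  (Se1 fixes effort; stroke away)
bond 4 →Sf1  (Sf1 fixes flow; stroke at Sf1)
bond 0 →I1  (common-e at J1 fixed by 3)
bond 1 →I2  (J1: bond 3 brought effort, rest push out)
bond 2 →I3  (J1 effort already set via bond 3)
bond 5 →I4  (J1: bond 3 brought effort, rest push out)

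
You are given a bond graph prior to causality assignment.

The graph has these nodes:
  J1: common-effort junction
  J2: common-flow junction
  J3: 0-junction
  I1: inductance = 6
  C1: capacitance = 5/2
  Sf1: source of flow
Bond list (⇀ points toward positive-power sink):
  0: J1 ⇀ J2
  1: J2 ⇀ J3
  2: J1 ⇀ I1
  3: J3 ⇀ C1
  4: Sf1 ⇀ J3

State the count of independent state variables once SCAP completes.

#4 →Sf1  (Sf1: flow source, stroke at near end)
#2 →I1  (I1 outputs flow p/I1)
#0 →J1  (only one effort-in slot at J1)
#1 →J2  (1-jn J2 has f-setter on 0)
#3 →J3  (only one effort-in slot at J3)

2  (C1, I1 all integral)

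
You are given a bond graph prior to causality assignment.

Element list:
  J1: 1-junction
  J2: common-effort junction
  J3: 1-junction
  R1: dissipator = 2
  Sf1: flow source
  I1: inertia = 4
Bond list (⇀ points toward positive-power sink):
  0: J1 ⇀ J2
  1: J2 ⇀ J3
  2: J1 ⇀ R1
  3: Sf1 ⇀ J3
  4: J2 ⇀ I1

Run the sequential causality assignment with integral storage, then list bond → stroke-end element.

b0 stroke at J2
b1 stroke at J3
b2 stroke at J1
b3 stroke at Sf1
b4 stroke at I1

β3 |Sf1  (source Sf1 imposes f)
β1 |J3  (common-f at J3 fixed by 3)
β4 |I1  (I1 integral (f out))
β0 |J2  (closing 0-jn rule on J2)
β2 |J1  (J1 flow already set via bond 0)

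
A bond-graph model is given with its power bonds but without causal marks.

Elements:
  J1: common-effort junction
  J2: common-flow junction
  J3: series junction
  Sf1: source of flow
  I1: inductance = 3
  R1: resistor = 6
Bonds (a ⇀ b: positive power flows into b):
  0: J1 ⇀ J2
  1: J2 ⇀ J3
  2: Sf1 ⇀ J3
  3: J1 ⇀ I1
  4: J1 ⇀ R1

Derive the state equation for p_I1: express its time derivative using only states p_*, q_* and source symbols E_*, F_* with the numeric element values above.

dp_I1/dt = -6*F_Sf1 - 2*p_I1

b2 →Sf1  (source Sf1 imposes f)
b1 →J3  (1-jn J3 has f-setter on 2)
b0 →J2  (J2 flow already set via bond 1)
b3 →I1  (I1 integral (f out))
b4 →J1  (only one effort-in slot at J1)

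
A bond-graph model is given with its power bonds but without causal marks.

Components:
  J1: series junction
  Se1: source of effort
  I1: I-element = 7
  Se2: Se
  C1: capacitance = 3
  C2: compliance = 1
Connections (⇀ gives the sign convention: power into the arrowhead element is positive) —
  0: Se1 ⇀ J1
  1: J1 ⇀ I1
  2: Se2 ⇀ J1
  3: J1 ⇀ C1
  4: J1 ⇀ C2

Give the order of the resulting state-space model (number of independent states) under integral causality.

3  (C1, C2, I1 all integral)

bond 0 |J1  (Se1 (Se) sets effort on bond)
bond 2 |J1  (source Se2 imposes e)
bond 1 |I1  (prefer integral on I1)
bond 3 |J1  (1-jn J1 has f-setter on 1)
bond 4 |J1  (J1: bond 1 brought flow, rest push out)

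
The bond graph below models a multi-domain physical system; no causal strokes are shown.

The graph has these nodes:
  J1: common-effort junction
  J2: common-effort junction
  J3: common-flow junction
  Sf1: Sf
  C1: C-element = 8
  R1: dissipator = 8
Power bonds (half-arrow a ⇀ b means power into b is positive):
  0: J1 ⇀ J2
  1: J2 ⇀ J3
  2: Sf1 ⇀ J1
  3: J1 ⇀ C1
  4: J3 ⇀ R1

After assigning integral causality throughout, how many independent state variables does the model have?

β2 |Sf1  (Sf1 fixes flow; stroke at Sf1)
β3 |J1  (prefer integral on C1)
β0 |J2  (J1 effort already set via bond 3)
β1 |J3  (J2 effort already set via bond 0)
β4 |R1  (J3: last free bond brings flow in)

1  (C1 all integral)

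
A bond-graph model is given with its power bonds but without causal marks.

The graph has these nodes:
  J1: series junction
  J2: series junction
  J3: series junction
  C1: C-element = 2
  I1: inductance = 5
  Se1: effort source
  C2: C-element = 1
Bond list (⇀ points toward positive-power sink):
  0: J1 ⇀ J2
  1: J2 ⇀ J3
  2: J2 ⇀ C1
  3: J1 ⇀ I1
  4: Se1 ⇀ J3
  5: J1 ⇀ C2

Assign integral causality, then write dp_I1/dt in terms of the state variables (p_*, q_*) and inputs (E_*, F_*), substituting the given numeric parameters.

dp_I1/dt = E_Se1 - q_C1/2 - q_C2

#4 stroke at J3  (Se1 fixes effort; stroke away)
#1 stroke at J2  (J3: last free bond brings flow in)
#2 stroke at J2  (C1: C, integral causality)
#0 stroke at J1  (only one flow-in slot at J2)
#3 stroke at I1  (I1: I, integral causality)
#5 stroke at J1  (1-jn J1 has f-setter on 3)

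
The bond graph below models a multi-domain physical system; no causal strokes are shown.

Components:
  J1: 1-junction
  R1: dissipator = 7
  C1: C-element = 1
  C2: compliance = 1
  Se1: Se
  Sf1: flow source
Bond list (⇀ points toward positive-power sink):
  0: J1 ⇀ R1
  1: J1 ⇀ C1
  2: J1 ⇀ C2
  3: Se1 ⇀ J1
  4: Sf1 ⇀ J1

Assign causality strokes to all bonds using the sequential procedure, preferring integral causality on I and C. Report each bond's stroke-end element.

β3 stroke→J1  (Se1 fixes effort; stroke away)
β4 stroke→Sf1  (source Sf1 imposes f)
β0 stroke→J1  (common-f at J1 fixed by 4)
β1 stroke→J1  (J1 flow already set via bond 4)
β2 stroke→J1  (common-f at J1 fixed by 4)

b0 |J1
b1 |J1
b2 |J1
b3 |J1
b4 |Sf1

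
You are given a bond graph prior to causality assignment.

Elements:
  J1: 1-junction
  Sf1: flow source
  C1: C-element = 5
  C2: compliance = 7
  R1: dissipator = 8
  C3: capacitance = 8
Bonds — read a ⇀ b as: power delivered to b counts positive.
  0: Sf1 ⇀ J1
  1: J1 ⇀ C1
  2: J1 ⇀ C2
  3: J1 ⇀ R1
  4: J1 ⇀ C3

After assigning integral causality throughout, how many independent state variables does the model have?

β0 →Sf1  (Sf1 fixes flow; stroke at Sf1)
β1 →J1  (1-jn J1 has f-setter on 0)
β2 →J1  (J1 flow already set via bond 0)
β3 →J1  (J1: bond 0 brought flow, rest push out)
β4 →J1  (1-jn J1 has f-setter on 0)

3  (C1, C2, C3 all integral)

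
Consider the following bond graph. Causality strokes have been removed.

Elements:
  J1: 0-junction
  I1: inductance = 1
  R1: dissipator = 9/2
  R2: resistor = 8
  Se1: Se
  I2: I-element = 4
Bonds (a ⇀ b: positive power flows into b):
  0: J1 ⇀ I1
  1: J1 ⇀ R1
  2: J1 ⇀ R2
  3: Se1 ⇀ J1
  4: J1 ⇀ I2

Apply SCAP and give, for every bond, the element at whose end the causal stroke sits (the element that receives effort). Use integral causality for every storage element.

#0 |I1
#1 |R1
#2 |R2
#3 |J1
#4 |I2

β3 |J1  (Se1: effort source, stroke at far end)
β0 |I1  (J1: bond 3 brought effort, rest push out)
β1 |R1  (J1: bond 3 brought effort, rest push out)
β2 |R2  (common-e at J1 fixed by 3)
β4 |I2  (J1 effort already set via bond 3)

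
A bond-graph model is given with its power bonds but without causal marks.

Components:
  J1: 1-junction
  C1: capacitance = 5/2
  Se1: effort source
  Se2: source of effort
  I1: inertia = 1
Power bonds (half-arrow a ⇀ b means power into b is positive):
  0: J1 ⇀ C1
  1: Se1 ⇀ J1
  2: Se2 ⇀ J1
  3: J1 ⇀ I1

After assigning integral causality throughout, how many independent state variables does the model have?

#1 stroke at J1  (Se1 (Se) sets effort on bond)
#2 stroke at J1  (source Se2 imposes e)
#0 stroke at J1  (C1 integral (e out))
#3 stroke at I1  (J1 needs exactly one f-in)

2  (C1, I1 all integral)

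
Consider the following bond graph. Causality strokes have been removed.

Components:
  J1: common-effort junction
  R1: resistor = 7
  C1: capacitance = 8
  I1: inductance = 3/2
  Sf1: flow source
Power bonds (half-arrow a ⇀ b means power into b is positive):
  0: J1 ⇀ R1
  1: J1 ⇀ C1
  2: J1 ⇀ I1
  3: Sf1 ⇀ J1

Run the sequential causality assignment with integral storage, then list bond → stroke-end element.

#3 |Sf1  (Sf1 (Sf) sets flow on bond)
#1 |J1  (C1 outputs effort q/C1)
#0 |R1  (common-e at J1 fixed by 1)
#2 |I1  (J1 effort already set via bond 1)

#0 stroke at R1
#1 stroke at J1
#2 stroke at I1
#3 stroke at Sf1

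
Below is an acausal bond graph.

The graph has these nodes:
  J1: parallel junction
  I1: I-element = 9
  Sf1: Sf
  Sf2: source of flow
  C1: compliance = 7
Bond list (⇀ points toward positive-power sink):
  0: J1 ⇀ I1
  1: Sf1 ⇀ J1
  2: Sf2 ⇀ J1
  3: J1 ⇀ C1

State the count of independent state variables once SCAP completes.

2  (C1, I1 all integral)

β1 →Sf1  (Sf1 (Sf) sets flow on bond)
β2 →Sf2  (Sf2 fixes flow; stroke at Sf2)
β0 →I1  (I1: I, integral causality)
β3 →J1  (J1 needs exactly one e-in)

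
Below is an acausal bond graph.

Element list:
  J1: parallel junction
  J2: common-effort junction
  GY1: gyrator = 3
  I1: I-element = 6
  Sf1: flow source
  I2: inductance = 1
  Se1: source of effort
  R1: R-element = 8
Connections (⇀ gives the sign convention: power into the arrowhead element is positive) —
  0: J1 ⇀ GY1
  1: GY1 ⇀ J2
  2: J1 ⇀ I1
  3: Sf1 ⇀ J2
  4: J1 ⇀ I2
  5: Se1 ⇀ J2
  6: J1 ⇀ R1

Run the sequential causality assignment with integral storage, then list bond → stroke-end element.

bond 3 stroke→Sf1  (Sf1 (Sf) sets flow on bond)
bond 5 stroke→J2  (Se1 fixes effort; stroke away)
bond 1 stroke→GY1  (0-jn J2 has e-setter on 5)
bond 0 stroke→GY1  (GY1 both-in/both-out from 1)
bond 2 stroke→I1  (I1: I, integral causality)
bond 4 stroke→I2  (I2: I, integral causality)
bond 6 stroke→J1  (J1: last free bond brings effort in)

b0 stroke→GY1
b1 stroke→GY1
b2 stroke→I1
b3 stroke→Sf1
b4 stroke→I2
b5 stroke→J2
b6 stroke→J1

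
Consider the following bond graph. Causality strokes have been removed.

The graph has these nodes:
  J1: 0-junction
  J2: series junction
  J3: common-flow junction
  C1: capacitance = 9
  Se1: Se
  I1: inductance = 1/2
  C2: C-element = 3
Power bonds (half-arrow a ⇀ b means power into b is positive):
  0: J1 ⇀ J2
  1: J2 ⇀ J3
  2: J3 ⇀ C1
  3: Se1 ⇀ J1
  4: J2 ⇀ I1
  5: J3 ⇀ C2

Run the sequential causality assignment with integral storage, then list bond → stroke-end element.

bond 0 stroke at J2
bond 1 stroke at J2
bond 2 stroke at J3
bond 3 stroke at J1
bond 4 stroke at I1
bond 5 stroke at J3

bond 3 |J1  (Se1: effort source, stroke at far end)
bond 0 |J2  (0-jn J1 has e-setter on 3)
bond 2 |J3  (C1 outputs effort q/C1)
bond 4 |I1  (I1 outputs flow p/I1)
bond 1 |J2  (common-f at J2 fixed by 4)
bond 5 |J3  (common-f at J3 fixed by 1)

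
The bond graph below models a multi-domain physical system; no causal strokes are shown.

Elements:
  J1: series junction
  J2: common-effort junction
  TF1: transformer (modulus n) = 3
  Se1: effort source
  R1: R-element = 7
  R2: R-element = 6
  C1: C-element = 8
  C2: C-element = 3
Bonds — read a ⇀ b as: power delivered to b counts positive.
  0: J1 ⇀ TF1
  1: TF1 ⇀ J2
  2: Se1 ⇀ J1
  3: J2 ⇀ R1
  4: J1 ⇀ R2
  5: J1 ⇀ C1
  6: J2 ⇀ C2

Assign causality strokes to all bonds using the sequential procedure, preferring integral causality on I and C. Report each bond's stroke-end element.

#2 |J1  (Se1 (Se) sets effort on bond)
#5 |J1  (C1: C, integral causality)
#6 |J2  (C2 outputs effort q/C2)
#1 |TF1  (J2: bond 6 brought effort, rest push out)
#3 |R1  (J2: bond 6 brought effort, rest push out)
#0 |J1  (TF TF1: opposite of bond 1)
#4 |R2  (J1: last free bond brings flow in)

bond 0 |J1
bond 1 |TF1
bond 2 |J1
bond 3 |R1
bond 4 |R2
bond 5 |J1
bond 6 |J2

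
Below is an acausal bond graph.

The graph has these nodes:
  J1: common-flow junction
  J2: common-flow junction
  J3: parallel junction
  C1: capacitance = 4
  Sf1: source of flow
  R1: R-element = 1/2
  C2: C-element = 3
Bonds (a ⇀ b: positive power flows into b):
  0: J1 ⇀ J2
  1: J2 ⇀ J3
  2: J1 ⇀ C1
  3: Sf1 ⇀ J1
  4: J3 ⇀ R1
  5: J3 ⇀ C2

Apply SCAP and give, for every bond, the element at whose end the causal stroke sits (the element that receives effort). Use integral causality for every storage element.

b0 stroke→J1
b1 stroke→J2
b2 stroke→J1
b3 stroke→Sf1
b4 stroke→R1
b5 stroke→J3

b3 →Sf1  (source Sf1 imposes f)
b0 →J1  (1-jn J1 has f-setter on 3)
b2 →J1  (1-jn J1 has f-setter on 3)
b1 →J2  (common-f at J2 fixed by 0)
b5 →J3  (C2 outputs effort q/C2)
b4 →R1  (J3 effort already set via bond 5)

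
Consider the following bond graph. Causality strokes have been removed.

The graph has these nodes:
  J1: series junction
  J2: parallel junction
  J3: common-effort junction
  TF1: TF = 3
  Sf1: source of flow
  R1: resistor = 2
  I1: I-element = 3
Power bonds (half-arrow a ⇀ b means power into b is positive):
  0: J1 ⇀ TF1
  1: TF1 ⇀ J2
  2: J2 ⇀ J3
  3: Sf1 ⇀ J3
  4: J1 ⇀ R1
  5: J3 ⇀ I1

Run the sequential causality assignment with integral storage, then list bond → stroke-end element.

#3 |Sf1  (Sf1 (Sf) sets flow on bond)
#5 |I1  (prefer integral on I1)
#2 |J3  (only one effort-in slot at J3)
#1 |J2  (J2 needs exactly one e-in)
#0 |TF1  (TF TF1: opposite of bond 1)
#4 |J1  (J1 flow already set via bond 0)

#0 stroke at TF1
#1 stroke at J2
#2 stroke at J3
#3 stroke at Sf1
#4 stroke at J1
#5 stroke at I1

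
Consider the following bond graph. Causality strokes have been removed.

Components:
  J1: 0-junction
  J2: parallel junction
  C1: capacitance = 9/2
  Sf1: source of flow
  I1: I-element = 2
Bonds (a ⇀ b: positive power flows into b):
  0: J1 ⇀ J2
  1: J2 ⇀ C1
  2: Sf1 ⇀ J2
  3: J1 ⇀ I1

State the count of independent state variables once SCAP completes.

#2 stroke at Sf1  (Sf1: flow source, stroke at near end)
#1 stroke at J2  (C1 outputs effort q/C1)
#0 stroke at J1  (common-e at J2 fixed by 1)
#3 stroke at I1  (0-jn J1 has e-setter on 0)

2  (C1, I1 all integral)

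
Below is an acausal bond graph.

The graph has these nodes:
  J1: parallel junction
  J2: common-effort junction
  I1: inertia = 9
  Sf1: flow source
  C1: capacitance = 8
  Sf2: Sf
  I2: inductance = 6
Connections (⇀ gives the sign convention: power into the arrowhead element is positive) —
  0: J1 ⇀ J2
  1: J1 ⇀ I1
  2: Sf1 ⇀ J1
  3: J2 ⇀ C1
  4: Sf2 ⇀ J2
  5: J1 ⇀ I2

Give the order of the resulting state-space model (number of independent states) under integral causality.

bond 2 stroke at Sf1  (source Sf1 imposes f)
bond 4 stroke at Sf2  (Sf2 (Sf) sets flow on bond)
bond 1 stroke at I1  (prefer integral on I1)
bond 3 stroke at J2  (prefer integral on C1)
bond 0 stroke at J1  (0-jn J2 has e-setter on 3)
bond 5 stroke at I2  (J1: bond 0 brought effort, rest push out)

3  (C1, I1, I2 all integral)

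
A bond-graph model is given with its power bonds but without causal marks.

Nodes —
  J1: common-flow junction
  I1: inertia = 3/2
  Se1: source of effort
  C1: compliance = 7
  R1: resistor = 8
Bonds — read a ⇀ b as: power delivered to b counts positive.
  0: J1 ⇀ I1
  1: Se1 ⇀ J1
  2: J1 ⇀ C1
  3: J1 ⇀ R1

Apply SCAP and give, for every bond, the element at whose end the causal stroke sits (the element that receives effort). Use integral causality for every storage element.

β0 →I1
β1 →J1
β2 →J1
β3 →J1

bond 1 stroke at J1  (source Se1 imposes e)
bond 0 stroke at I1  (prefer integral on I1)
bond 2 stroke at J1  (1-jn J1 has f-setter on 0)
bond 3 stroke at J1  (J1: bond 0 brought flow, rest push out)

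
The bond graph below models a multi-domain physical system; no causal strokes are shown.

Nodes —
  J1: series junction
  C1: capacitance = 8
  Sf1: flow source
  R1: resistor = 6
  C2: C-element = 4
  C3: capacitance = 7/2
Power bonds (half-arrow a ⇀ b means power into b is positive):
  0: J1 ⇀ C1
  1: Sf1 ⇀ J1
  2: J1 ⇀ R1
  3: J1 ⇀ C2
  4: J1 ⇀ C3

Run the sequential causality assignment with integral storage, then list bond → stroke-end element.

β1 stroke at Sf1  (source Sf1 imposes f)
β0 stroke at J1  (1-jn J1 has f-setter on 1)
β2 stroke at J1  (1-jn J1 has f-setter on 1)
β3 stroke at J1  (J1 flow already set via bond 1)
β4 stroke at J1  (1-jn J1 has f-setter on 1)

β0 stroke→J1
β1 stroke→Sf1
β2 stroke→J1
β3 stroke→J1
β4 stroke→J1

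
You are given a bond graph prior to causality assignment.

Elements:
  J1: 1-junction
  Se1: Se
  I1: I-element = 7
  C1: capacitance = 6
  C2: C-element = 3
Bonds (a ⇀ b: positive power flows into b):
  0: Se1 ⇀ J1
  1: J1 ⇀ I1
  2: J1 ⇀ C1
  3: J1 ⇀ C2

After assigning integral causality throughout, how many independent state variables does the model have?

b0 →J1  (Se1 fixes effort; stroke away)
b1 →I1  (prefer integral on I1)
b2 →J1  (J1: bond 1 brought flow, rest push out)
b3 →J1  (common-f at J1 fixed by 1)

3  (C1, C2, I1 all integral)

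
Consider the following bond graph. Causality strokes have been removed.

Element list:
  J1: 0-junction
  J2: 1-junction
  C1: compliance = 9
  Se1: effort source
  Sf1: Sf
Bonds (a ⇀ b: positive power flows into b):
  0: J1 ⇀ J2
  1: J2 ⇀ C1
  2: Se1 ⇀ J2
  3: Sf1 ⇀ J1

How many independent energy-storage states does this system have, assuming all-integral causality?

β2 →J2  (Se1 fixes effort; stroke away)
β3 →Sf1  (source Sf1 imposes f)
β0 →J1  (only one effort-in slot at J1)
β1 →J2  (common-f at J2 fixed by 0)

1  (C1 all integral)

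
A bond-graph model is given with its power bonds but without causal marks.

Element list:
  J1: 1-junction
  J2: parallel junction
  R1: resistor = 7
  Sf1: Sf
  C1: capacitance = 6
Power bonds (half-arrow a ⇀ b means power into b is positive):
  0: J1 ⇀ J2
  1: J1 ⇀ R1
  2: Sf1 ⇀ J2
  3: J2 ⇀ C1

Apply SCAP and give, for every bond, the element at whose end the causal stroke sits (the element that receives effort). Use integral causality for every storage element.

β0 →J1
β1 →R1
β2 →Sf1
β3 →J2

bond 2 →Sf1  (Sf1 (Sf) sets flow on bond)
bond 3 →J2  (C1 integral (e out))
bond 0 →J1  (0-jn J2 has e-setter on 3)
bond 1 →R1  (J1: last free bond brings flow in)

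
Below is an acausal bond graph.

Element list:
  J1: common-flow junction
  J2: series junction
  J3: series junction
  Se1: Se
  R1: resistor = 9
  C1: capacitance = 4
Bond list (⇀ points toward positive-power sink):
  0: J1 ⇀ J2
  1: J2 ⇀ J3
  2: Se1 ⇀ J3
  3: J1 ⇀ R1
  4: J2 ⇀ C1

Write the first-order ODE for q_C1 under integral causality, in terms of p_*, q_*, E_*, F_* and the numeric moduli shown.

#2 |J3  (source Se1 imposes e)
#1 |J2  (J3 needs exactly one f-in)
#4 |J2  (prefer integral on C1)
#0 |J1  (J2 needs exactly one f-in)
#3 |R1  (closing 1-jn rule on J1)

dq_C1/dt = E_Se1/9 - q_C1/36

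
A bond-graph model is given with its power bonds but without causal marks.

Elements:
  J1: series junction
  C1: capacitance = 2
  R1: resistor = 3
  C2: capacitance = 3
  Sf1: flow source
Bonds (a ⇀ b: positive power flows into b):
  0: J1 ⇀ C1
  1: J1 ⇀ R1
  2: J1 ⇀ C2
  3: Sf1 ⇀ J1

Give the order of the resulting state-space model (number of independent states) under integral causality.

2  (C1, C2 all integral)

b3 |Sf1  (Sf1 (Sf) sets flow on bond)
b0 |J1  (1-jn J1 has f-setter on 3)
b1 |J1  (J1: bond 3 brought flow, rest push out)
b2 |J1  (1-jn J1 has f-setter on 3)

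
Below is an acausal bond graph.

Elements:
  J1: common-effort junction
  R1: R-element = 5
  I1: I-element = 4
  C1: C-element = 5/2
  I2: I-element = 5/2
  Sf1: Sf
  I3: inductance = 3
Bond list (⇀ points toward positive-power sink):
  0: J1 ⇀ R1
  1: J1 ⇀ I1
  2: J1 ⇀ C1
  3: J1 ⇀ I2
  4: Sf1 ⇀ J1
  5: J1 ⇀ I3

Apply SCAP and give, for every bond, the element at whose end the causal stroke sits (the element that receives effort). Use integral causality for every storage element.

β0 →R1
β1 →I1
β2 →J1
β3 →I2
β4 →Sf1
β5 →I3

bond 4 |Sf1  (Sf1 (Sf) sets flow on bond)
bond 1 |I1  (prefer integral on I1)
bond 2 |J1  (prefer integral on C1)
bond 0 |R1  (J1 effort already set via bond 2)
bond 3 |I2  (J1: bond 2 brought effort, rest push out)
bond 5 |I3  (0-jn J1 has e-setter on 2)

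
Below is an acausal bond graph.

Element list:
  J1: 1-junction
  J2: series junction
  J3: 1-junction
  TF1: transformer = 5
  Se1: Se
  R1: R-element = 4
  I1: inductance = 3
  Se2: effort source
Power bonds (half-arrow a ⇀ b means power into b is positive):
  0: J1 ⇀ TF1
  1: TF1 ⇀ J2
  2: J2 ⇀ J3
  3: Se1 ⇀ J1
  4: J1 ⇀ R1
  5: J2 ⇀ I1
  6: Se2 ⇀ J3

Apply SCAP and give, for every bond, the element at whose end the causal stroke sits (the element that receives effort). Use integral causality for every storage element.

bond 0 |TF1
bond 1 |J2
bond 2 |J2
bond 3 |J1
bond 4 |J1
bond 5 |I1
bond 6 |J3

β3 |J1  (Se1 (Se) sets effort on bond)
β6 |J3  (Se2 (Se) sets effort on bond)
β2 |J2  (only one flow-in slot at J3)
β5 |I1  (I1: I, integral causality)
β1 |J2  (common-f at J2 fixed by 5)
β0 |TF1  (TF1: transformer flips bond 1)
β4 |J1  (1-jn J1 has f-setter on 0)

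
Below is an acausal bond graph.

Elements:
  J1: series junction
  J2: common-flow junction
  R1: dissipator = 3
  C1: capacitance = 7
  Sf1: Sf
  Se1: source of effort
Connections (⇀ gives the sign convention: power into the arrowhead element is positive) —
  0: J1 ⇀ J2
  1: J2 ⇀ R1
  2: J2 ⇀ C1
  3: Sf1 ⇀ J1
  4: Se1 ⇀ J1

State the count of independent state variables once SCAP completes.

#3 |Sf1  (Sf1 (Sf) sets flow on bond)
#4 |J1  (Se1 (Se) sets effort on bond)
#0 |J1  (J1: bond 3 brought flow, rest push out)
#1 |J2  (common-f at J2 fixed by 0)
#2 |J2  (J2 flow already set via bond 0)

1  (C1 all integral)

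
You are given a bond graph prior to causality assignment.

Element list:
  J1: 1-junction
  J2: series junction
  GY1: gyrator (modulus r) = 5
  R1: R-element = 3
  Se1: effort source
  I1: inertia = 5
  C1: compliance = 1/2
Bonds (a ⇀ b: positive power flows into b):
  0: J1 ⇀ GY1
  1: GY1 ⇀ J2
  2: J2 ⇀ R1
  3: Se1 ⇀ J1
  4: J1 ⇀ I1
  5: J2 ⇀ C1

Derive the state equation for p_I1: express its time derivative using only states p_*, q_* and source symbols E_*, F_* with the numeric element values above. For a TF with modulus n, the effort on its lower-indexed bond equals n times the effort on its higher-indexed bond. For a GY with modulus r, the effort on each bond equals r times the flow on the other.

β3 stroke→J1  (Se1 fixes effort; stroke away)
β4 stroke→I1  (prefer integral on I1)
β0 stroke→J1  (1-jn J1 has f-setter on 4)
β1 stroke→J2  (GY1: gyrator matches bond 0)
β5 stroke→J2  (C1: C, integral causality)
β2 stroke→R1  (J2: last free bond brings flow in)

dp_I1/dt = E_Se1 - 5*p_I1/3 + 10*q_C1/3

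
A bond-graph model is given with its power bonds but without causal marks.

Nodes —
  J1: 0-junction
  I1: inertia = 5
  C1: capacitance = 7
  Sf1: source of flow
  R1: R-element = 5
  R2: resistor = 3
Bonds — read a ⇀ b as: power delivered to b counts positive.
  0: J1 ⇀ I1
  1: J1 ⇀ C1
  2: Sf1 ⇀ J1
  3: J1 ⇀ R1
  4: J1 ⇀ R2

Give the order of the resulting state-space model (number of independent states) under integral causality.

#2 →Sf1  (source Sf1 imposes f)
#0 →I1  (I1: I, integral causality)
#1 →J1  (prefer integral on C1)
#3 →R1  (0-jn J1 has e-setter on 1)
#4 →R2  (common-e at J1 fixed by 1)

2  (C1, I1 all integral)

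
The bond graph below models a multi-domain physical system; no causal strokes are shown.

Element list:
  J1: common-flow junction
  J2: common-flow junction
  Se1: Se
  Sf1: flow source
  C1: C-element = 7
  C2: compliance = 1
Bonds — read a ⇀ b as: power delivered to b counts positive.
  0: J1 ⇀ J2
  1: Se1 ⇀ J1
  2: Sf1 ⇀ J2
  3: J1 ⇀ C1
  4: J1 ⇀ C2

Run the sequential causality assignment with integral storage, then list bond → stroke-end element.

#0 →J2
#1 →J1
#2 →Sf1
#3 →J1
#4 →J1

b1 stroke→J1  (source Se1 imposes e)
b2 stroke→Sf1  (Sf1: flow source, stroke at near end)
b0 stroke→J2  (J2: bond 2 brought flow, rest push out)
b3 stroke→J1  (common-f at J1 fixed by 0)
b4 stroke→J1  (common-f at J1 fixed by 0)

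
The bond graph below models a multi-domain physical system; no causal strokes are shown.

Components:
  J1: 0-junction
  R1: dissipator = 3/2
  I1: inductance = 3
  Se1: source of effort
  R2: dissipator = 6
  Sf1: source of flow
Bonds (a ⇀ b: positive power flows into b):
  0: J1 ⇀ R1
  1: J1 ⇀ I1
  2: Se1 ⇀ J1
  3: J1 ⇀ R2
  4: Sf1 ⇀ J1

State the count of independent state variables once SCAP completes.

1  (I1 all integral)

β2 |J1  (Se1 (Se) sets effort on bond)
β4 |Sf1  (source Sf1 imposes f)
β0 |R1  (common-e at J1 fixed by 2)
β1 |I1  (J1: bond 2 brought effort, rest push out)
β3 |R2  (J1: bond 2 brought effort, rest push out)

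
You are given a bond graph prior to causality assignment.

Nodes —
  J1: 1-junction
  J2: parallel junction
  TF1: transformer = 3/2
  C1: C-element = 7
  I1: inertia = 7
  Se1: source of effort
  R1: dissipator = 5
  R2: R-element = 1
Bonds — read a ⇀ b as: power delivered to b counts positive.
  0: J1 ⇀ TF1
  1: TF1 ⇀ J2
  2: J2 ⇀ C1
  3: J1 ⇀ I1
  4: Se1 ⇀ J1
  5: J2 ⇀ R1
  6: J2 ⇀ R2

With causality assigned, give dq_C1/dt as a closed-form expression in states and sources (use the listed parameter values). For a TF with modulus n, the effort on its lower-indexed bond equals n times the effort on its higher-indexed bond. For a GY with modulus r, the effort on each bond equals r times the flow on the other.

b4 |J1  (Se1: effort source, stroke at far end)
b2 |J2  (C1 integral (e out))
b1 |TF1  (J2: bond 2 brought effort, rest push out)
b5 |R1  (J2 effort already set via bond 2)
b6 |R2  (J2: bond 2 brought effort, rest push out)
b0 |J1  (TF TF1: opposite of bond 1)
b3 |I1  (closing 1-jn rule on J1)

dq_C1/dt = 3*p_I1/14 - 6*q_C1/35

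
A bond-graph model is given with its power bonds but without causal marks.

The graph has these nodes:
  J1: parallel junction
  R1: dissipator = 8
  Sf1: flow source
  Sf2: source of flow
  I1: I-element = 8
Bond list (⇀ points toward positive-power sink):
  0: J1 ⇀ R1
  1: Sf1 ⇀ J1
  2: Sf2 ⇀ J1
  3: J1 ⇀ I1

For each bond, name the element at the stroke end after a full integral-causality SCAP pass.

#1 stroke at Sf1  (source Sf1 imposes f)
#2 stroke at Sf2  (source Sf2 imposes f)
#3 stroke at I1  (I1: I, integral causality)
#0 stroke at J1  (closing 0-jn rule on J1)

bond 0 stroke at J1
bond 1 stroke at Sf1
bond 2 stroke at Sf2
bond 3 stroke at I1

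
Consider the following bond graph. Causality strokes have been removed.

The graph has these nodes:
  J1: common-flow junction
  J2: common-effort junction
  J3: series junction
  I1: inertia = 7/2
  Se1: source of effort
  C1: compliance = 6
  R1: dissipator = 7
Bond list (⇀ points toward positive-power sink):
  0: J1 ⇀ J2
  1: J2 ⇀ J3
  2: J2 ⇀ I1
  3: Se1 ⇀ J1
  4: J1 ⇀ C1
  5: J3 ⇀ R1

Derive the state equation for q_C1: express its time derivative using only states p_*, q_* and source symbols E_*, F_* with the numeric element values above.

dq_C1/dt = E_Se1/7 + 2*p_I1/7 - q_C1/42

#3 stroke→J1  (Se1 (Se) sets effort on bond)
#2 stroke→I1  (I1: I, integral causality)
#4 stroke→J1  (C1 integral (e out))
#0 stroke→J2  (J1: last free bond brings flow in)
#1 stroke→J3  (J2: bond 0 brought effort, rest push out)
#5 stroke→R1  (closing 1-jn rule on J3)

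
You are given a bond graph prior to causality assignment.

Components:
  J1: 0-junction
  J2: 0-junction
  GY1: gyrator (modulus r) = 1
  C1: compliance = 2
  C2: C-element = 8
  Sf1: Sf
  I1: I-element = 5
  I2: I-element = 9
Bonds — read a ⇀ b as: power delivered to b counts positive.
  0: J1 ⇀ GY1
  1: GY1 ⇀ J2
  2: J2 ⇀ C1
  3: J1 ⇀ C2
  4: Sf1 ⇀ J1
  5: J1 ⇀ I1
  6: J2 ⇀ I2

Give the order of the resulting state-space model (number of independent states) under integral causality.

4  (C1, C2, I1, I2 all integral)

bond 4 →Sf1  (Sf1 (Sf) sets flow on bond)
bond 2 →J2  (C1 outputs effort q/C1)
bond 1 →GY1  (J2: bond 2 brought effort, rest push out)
bond 6 →I2  (J2: bond 2 brought effort, rest push out)
bond 0 →GY1  (GY1 both-in/both-out from 1)
bond 3 →J1  (prefer integral on C2)
bond 5 →I1  (common-e at J1 fixed by 3)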